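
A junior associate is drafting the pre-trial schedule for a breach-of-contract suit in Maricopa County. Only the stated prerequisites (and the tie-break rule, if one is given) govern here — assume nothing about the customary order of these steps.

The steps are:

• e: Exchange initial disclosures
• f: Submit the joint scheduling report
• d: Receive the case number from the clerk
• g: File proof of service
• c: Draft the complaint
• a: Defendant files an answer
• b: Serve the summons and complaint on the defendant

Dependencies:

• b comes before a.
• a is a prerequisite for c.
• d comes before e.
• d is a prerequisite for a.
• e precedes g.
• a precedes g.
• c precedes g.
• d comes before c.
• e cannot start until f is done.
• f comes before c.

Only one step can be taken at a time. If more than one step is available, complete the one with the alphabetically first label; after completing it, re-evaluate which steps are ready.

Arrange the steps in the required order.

b, d, a, f, c, e, g

b, d and f have no prerequisites; b has the earlier label, so b is first.
Ready: d and f. d has the earlier label → d.
a now also ready, so the ready set is {a, f}; a has the earlier label → a.
Next only f has its prerequisites met → f.
Ready: c and e. c has the earlier label → c.
Next only e has its prerequisites met → e.
g needed a, c and e, now all done → g.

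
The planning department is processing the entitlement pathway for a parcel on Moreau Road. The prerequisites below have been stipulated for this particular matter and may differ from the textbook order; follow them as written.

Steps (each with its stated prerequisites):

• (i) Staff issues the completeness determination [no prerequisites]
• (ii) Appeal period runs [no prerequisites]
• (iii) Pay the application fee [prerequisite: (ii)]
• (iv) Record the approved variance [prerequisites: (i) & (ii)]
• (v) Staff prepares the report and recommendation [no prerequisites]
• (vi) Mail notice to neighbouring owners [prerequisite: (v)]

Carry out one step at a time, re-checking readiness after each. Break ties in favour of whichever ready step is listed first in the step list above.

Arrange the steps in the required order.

(i) → (ii) → (iii) → (iv) → (v) → (vi)

Nothing is required for (i), (ii) and (v). (i) is listed earlier → (i) first.
(ii) and (v) are both available; (ii) is listed earlier → (ii).
(iii), (iv) and (v) are all available; (iii) is listed earlier → (iii).
Ready: (iv) and (v). (iv) is listed earlier → (iv).
Next only (v) has its prerequisites met → (v).
That leaves (vi) as the only ready step → (vi).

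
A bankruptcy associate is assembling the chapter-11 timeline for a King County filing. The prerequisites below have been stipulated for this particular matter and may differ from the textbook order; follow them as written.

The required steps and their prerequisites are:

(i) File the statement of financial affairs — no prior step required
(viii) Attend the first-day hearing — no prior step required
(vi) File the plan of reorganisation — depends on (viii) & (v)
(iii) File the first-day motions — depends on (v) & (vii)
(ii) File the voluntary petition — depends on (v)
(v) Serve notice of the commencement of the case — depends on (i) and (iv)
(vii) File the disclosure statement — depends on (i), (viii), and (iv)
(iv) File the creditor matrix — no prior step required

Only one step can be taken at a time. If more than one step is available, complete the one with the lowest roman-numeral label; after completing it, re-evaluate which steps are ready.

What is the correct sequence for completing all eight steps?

(i), (iv), (v), (ii), (viii), (vi), (vii), (iii)

(i), (iv) and (viii) have no prerequisites; (i) has the earlier label, so (i) is first.
Now (iv) and (viii) have their prerequisites met. (iv) has the earlier label, so (iv) next.
(v) and (viii) are both available; (v) has the earlier label → (v).
(ii) now also ready, so the ready set is {(ii), (viii)}; (ii) has the earlier label → (ii).
Next only (viii) has its prerequisites met → (viii).
(vi) and (vii) are both available; (vi) has the earlier label → (vi).
That leaves (vii) as the only ready step → (vii).
(iii) needed (v) and (vii), now all done → (iii).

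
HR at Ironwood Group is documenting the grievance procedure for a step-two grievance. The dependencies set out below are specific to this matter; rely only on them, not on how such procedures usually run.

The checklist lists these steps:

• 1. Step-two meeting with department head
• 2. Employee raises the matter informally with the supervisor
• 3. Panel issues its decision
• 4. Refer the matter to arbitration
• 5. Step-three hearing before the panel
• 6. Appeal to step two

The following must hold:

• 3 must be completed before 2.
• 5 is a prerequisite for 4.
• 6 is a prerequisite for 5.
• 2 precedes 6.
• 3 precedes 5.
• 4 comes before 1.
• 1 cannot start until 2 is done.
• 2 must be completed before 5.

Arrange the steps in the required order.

3 2 6 5 4 1

3 is the only step with nothing outstanding, so it goes first.
2 needed 3, now all done → 2.
Next only 6 has its prerequisites met → 6.
That leaves 5 as the only ready step → 5.
4 is the only step now ready → 4.
Next only 1 has its prerequisites met → 1.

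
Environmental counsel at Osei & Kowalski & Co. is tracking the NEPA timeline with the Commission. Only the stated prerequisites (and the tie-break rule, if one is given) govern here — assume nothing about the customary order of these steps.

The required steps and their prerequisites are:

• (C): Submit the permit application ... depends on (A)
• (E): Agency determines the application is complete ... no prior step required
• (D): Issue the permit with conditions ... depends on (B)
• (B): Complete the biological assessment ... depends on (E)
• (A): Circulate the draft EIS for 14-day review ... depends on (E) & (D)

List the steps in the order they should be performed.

(E), (B), (D), (A), (C)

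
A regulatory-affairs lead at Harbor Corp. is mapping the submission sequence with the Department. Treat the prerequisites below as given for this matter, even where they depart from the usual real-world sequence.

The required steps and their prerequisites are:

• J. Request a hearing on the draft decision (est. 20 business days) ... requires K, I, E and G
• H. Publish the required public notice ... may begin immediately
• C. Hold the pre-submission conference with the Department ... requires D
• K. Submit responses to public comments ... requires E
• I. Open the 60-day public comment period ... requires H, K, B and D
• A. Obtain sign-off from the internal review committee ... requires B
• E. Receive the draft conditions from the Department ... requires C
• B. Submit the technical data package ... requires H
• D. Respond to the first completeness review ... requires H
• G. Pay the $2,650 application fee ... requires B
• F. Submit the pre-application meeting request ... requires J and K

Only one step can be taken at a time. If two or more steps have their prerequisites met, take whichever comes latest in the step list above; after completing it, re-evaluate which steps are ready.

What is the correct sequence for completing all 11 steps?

H is the only step with nothing outstanding, so it goes first.
Ready: D and B. D is listed later → D.
B and C are both available; B is listed later → B.
G and A now also ready, so the ready set is {G, A, C}; G is listed later → G.
Ready: A and C. A is listed later → A.
C needed D, now all done → C.
Next only E has its prerequisites met → E.
K needed E, now all done → K.
I is the only step now ready → I.
Next only J has its prerequisites met → J.
F is the only step now ready → F.

H, D, B, G, A, C, E, K, I, J, F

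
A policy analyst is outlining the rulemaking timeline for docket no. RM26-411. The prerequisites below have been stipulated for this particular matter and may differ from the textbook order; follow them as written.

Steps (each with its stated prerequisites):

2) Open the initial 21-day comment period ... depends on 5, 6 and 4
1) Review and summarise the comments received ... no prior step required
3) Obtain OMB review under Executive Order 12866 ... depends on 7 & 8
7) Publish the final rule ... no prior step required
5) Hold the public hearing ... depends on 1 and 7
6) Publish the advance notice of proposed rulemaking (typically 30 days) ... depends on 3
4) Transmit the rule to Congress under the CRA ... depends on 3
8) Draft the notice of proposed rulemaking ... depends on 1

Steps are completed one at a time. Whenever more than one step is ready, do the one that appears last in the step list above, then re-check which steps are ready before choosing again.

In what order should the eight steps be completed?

7 → 1 → 8 → 5 → 3 → 4 → 6 → 2

Nothing is required for 7 and 1. 7 is listed later → 7 first.
Next only 1 has its prerequisites met → 1.
Now 8 and 5 have their prerequisites met. 8 is listed later, so 8 next.
5 and 3 are both available; 5 is listed later → 5.
3 needed 8 and 7, now all done → 3.
Ready: 4 and 6. 4 is listed later → 4.
6 is the only step now ready → 6.
That leaves 2 as the only ready step → 2.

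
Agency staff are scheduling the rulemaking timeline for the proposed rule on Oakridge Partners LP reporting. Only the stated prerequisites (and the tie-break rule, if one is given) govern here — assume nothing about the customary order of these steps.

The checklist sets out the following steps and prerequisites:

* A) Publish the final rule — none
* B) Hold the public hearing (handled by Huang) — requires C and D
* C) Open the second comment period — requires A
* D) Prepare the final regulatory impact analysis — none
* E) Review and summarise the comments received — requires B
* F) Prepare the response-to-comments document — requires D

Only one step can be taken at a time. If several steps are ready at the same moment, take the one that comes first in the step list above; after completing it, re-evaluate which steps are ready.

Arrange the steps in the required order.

Nothing is required for A and D. A is listed earlier → A first.
C now also ready, so the ready set is {C, D}; C is listed earlier → C.
That leaves D as the only ready step → D.
Now B and F have their prerequisites met. B is listed earlier, so B next.
E and F are both available; E is listed earlier → E.
That leaves F as the only ready step → F.

A, C, D, B, E, F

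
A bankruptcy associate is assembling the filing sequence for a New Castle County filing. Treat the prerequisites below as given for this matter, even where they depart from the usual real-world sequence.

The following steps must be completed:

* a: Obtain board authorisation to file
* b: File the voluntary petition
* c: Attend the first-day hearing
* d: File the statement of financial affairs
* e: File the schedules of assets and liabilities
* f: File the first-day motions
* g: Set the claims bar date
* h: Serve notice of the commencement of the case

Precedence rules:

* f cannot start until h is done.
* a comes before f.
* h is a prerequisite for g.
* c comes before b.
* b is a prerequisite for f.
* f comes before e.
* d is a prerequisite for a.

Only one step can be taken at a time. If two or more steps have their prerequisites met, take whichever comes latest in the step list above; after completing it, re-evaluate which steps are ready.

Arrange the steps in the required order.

Nothing is required for h, d and c. h is listed later → h first.
Ready: g, d and c. g is listed later → g.
d and c are both available; d is listed later → d.
a now also ready, so the ready set is {c, a}; c is listed later → c.
b and a are both available; b is listed later → b.
That leaves a as the only ready step → a.
Next only f has its prerequisites met → f.
That leaves e as the only ready step → e.

h → g → d → c → b → a → f → e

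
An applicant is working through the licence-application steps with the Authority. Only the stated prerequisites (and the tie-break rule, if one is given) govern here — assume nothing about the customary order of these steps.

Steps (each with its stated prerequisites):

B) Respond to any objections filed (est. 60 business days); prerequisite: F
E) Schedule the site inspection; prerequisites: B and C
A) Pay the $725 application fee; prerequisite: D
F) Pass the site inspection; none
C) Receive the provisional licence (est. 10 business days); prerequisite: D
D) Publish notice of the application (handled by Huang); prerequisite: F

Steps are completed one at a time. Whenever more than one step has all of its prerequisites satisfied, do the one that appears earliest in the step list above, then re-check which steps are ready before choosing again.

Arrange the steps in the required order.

F has no prerequisites → F first.
Now B and D have their prerequisites met. B is listed earlier, so B next.
D needed F, now all done → D.
Ready: A and C. A is listed earlier → A.
That leaves C as the only ready step → C.
E needed B and C, now all done → E.

F, B, D, A, C, E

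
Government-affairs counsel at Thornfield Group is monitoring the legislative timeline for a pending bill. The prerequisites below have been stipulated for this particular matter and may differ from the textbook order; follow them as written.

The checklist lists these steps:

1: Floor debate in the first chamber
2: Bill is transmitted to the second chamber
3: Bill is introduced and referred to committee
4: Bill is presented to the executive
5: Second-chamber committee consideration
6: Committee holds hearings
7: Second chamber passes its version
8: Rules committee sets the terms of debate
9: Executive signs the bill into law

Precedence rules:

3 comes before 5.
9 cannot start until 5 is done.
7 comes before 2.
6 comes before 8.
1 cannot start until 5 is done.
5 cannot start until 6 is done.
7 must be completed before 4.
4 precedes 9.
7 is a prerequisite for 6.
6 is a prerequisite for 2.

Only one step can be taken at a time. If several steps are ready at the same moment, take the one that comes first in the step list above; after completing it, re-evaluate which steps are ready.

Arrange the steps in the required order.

3 7 4 6 2 5 1 8 9

3 and 7 have no prerequisites; 3 is listed earlier, so 3 is first.
That leaves 7 as the only ready step → 7.
Now 4 and 6 have their prerequisites met. 4 is listed earlier, so 4 next.
Next only 6 has its prerequisites met → 6.
2, 5 and 8 are all available; 2 is listed earlier → 2.
5 and 8 are both available; 5 is listed earlier → 5.
1, 8 and 9 are all available; 1 is listed earlier → 1.
8 and 9 are both available; 8 is listed earlier → 8.
9 is the only step now ready → 9.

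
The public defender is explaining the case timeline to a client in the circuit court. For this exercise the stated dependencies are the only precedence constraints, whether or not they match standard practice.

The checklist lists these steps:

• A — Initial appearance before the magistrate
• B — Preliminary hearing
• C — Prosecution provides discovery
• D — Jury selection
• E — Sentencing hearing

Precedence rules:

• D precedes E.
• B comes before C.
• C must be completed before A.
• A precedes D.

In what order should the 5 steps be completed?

Only B has no prerequisites, so it is first.
C needed B, now all done → C.
A is the only step now ready → A.
Next only D has its prerequisites met → D.
Next only E has its prerequisites met → E.

B, C, A, D, E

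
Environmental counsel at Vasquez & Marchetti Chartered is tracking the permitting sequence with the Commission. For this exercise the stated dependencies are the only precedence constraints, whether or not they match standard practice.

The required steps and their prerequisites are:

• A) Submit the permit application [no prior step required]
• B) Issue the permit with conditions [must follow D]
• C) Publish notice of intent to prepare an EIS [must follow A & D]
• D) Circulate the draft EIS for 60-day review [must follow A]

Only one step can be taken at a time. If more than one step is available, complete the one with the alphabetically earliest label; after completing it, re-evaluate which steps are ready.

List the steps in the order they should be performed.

A is the only step with nothing outstanding, so it goes first.
D needed A, now all done → D.
B and C are both available; B has the earlier label → B.
C needed A and D, now all done → C.

A D B C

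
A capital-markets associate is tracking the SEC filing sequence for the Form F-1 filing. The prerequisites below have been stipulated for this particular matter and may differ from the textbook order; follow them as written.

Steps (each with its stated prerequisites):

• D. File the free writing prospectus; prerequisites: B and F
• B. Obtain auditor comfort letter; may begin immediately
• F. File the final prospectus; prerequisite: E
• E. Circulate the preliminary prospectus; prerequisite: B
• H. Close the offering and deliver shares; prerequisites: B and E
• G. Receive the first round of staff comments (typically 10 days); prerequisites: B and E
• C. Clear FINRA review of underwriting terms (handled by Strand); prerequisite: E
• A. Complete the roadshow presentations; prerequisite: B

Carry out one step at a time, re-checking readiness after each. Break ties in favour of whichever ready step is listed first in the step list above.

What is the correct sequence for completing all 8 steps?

B → E → F → D → H → G → C → A

B is the only step with nothing outstanding, so it goes first.
E and A are both available; E is listed earlier → E.
F, H, G and C now also ready, so the ready set is {F, H, G, C, A}; F is listed earlier → F.
D now also ready, so the ready set is {D, H, G, C, A}; D is listed earlier → D.
Now H, G, C and A have their prerequisites met. H is listed earlier, so H next.
Now G, C and A have their prerequisites met. G is listed earlier, so G next.
Now C and A have their prerequisites met. C is listed earlier, so C next.
A is the only step now ready → A.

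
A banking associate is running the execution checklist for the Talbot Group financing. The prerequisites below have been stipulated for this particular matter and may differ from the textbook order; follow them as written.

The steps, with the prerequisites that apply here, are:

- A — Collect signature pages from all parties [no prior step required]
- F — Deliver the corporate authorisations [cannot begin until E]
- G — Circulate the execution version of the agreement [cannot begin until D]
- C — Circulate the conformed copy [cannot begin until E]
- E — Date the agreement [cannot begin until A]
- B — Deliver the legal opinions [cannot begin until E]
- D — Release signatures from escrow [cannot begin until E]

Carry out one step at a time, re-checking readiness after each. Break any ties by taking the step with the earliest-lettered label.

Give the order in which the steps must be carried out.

A → E → B → C → D → F → G

A has no prerequisites → A first.
Next only E has its prerequisites met → E.
Ready: B, C, D and F. B has the earlier label → B.
Now C, D and F have their prerequisites met. C has the earlier label, so C next.
Ready: D and F. D has the earlier label → D.
G now also ready, so the ready set is {F, G}; F has the earlier label → F.
Next only G has its prerequisites met → G.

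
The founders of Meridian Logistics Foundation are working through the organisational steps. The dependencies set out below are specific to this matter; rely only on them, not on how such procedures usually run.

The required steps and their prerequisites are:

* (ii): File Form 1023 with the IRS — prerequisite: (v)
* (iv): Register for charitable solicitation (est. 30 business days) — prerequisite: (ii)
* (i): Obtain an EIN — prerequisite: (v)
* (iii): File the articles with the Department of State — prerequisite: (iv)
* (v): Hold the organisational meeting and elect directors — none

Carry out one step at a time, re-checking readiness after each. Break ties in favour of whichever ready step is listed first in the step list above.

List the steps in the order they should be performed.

Only (v) has no prerequisites, so it is first.
Ready: (ii) and (i). (ii) is listed earlier → (ii).
Now (iv) and (i) have their prerequisites met. (iv) is listed earlier, so (iv) next.
(iii) now also ready, so the ready set is {(i), (iii)}; (i) is listed earlier → (i).
(iii) needed (iv), now all done → (iii).

(v), (ii), (iv), (i), (iii)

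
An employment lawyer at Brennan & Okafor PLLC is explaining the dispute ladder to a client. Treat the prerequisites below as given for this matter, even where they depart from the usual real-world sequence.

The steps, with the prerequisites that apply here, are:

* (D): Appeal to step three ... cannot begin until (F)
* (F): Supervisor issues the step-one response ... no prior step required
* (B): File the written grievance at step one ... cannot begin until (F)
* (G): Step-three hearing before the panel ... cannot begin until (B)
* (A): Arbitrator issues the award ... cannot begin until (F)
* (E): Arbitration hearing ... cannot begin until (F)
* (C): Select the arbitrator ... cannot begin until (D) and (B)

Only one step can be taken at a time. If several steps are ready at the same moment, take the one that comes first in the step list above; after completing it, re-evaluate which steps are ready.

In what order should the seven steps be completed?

(F) is the only step with nothing outstanding, so it goes first.
Ready: (D), (B), (A) and (E). (D) is listed earlier → (D).
(B), (A) and (E) are all available; (B) is listed earlier → (B).
Now (G), (A), (E) and (C) have their prerequisites met. (G) is listed earlier, so (G) next.
Ready: (A), (E) and (C). (A) is listed earlier → (A).
(E) and (C) are both available; (E) is listed earlier → (E).
(C) needed (D) and (B), now all done → (C).

(F) → (D) → (B) → (G) → (A) → (E) → (C)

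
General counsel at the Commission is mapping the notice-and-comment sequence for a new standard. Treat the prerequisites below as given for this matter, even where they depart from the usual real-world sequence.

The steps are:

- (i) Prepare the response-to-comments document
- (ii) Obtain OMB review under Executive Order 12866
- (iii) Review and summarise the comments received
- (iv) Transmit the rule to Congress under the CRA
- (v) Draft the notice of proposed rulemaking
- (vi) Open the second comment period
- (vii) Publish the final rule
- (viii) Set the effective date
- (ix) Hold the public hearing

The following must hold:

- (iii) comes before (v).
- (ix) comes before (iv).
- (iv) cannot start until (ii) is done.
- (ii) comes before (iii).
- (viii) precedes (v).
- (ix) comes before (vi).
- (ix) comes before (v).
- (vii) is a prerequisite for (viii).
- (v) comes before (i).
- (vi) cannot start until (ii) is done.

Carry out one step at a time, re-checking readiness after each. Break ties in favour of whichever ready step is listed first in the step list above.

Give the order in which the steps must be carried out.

(ii) → (iii) → (vii) → (viii) → (ix) → (iv) → (v) → (i) → (vi)

Nothing is required for (ii), (vii) and (ix). (ii) is listed earlier → (ii) first.
Now (iii), (vii) and (ix) have their prerequisites met. (iii) is listed earlier, so (iii) next.
Now (vii) and (ix) have their prerequisites met. (vii) is listed earlier, so (vii) next.
(viii) now also ready, so the ready set is {(viii), (ix)}; (viii) is listed earlier → (viii).
(ix) is the only step now ready → (ix).
Now (iv), (v) and (vi) have their prerequisites met. (iv) is listed earlier, so (iv) next.
(v) and (vi) are both available; (v) is listed earlier → (v).
(i) now also ready, so the ready set is {(i), (vi)}; (i) is listed earlier → (i).
That leaves (vi) as the only ready step → (vi).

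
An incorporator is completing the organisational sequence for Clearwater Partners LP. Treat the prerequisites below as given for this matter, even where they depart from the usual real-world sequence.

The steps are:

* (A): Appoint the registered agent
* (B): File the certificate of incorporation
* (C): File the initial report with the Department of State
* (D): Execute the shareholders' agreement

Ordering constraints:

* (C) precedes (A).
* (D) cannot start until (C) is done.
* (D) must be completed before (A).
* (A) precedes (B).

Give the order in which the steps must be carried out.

Only (C) has no prerequisites, so it is first.
That leaves (D) as the only ready step → (D).
That leaves (A) as the only ready step → (A).
(B) needed (A), now all done → (B).

(C) (D) (A) (B)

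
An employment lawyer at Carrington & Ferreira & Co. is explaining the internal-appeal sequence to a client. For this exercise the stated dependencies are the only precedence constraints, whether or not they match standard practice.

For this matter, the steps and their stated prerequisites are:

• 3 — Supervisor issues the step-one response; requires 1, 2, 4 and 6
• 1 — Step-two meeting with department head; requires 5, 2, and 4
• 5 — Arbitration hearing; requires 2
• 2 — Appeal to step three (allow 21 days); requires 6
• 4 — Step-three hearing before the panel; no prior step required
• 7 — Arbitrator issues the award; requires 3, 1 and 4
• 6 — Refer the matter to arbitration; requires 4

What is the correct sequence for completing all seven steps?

4 6 2 5 1 3 7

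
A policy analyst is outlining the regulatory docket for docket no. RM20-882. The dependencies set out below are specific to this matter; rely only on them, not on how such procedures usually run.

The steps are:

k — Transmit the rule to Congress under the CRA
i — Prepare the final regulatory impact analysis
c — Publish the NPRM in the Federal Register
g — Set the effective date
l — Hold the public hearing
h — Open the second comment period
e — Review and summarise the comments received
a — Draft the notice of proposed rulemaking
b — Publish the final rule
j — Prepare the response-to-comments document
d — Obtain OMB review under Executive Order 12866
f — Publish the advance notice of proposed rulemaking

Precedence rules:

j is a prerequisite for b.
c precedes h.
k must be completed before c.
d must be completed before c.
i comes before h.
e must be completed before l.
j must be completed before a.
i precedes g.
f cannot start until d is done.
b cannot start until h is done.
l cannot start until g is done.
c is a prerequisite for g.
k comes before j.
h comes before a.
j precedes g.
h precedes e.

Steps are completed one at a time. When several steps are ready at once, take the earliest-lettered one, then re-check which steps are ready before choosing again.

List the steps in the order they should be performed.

d → f → i → k → c → h → e → j → a → b → g → l

Nothing is required for d, i and k. d has the earlier label → d first.
f now also ready, so the ready set is {f, i, k}; f has the earlier label → f.
i and k are both available; i has the earlier label → i.
Next only k has its prerequisites met → k.
Now c and j have their prerequisites met. c has the earlier label, so c next.
Ready: h and j. h has the earlier label → h.
e now also ready, so the ready set is {e, j}; e has the earlier label → e.
j is the only step now ready → j.
a, b and g are all available; a has the earlier label → a.
Now b and g have their prerequisites met. b has the earlier label, so b next.
g needed c, i and j, now all done → g.
l needed e and g, now all done → l.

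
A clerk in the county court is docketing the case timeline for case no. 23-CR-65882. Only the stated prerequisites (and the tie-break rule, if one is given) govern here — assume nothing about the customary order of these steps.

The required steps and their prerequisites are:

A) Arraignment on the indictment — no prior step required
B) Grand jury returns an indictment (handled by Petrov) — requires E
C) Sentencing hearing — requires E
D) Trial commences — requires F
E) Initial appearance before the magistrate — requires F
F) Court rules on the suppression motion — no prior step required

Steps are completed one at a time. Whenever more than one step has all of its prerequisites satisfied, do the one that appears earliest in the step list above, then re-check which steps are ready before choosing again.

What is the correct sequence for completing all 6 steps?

A, F, D, E, B, C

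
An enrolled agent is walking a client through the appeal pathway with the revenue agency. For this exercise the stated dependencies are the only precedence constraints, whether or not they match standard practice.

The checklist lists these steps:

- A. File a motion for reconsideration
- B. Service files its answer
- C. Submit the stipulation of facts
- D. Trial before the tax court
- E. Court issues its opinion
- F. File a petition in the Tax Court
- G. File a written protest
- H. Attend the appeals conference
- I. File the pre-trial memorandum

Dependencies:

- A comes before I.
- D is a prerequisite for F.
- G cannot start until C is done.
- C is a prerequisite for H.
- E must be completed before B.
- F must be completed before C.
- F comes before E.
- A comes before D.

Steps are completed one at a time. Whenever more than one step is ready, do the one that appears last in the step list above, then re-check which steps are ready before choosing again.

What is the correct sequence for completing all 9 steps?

A, I, D, F, E, C, H, G, B

A is the only step with nothing outstanding, so it goes first.
Now I and D have their prerequisites met. I is listed later, so I next.
D needed A, now all done → D.
F needed D, now all done → F.
Ready: E and C. E is listed later → E.
B now also ready, so the ready set is {C, B}; C is listed later → C.
Ready: H, G and B. H is listed later → H.
G and B are both available; G is listed later → G.
That leaves B as the only ready step → B.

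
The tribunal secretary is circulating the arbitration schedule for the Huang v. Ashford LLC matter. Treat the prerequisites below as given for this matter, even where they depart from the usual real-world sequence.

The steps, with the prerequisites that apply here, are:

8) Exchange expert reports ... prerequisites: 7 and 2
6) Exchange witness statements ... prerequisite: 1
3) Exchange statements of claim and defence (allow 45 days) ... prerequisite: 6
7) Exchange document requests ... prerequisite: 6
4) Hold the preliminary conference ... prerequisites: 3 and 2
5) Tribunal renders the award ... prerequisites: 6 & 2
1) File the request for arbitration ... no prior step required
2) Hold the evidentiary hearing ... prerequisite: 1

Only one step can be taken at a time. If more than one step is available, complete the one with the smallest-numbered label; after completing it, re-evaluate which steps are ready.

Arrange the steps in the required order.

1 2 6 3 4 5 7 8

1 has no prerequisites → 1 first.
Ready: 2 and 6. 2 has the earlier label → 2.
6 needed 1, now all done → 6.
Ready: 3, 5 and 7. 3 has the earlier label → 3.
4 now also ready, so the ready set is {4, 5, 7}; 4 has the earlier label → 4.
5 and 7 are both available; 5 has the earlier label → 5.
7 needed 6, now all done → 7.
Next only 8 has its prerequisites met → 8.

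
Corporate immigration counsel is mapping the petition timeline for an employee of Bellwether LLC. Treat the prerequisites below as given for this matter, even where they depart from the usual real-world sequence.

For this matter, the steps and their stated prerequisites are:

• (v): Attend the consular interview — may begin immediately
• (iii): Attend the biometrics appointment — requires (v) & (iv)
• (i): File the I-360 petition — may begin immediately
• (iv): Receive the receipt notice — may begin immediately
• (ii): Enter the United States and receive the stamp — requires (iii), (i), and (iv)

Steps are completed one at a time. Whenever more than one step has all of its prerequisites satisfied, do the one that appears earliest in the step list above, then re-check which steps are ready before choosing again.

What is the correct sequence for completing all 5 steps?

(v), (i), (iv), (iii), (ii)

(v), (i) and (iv) have no prerequisites; (v) is listed earlier, so (v) is first.
Now (i) and (iv) have their prerequisites met. (i) is listed earlier, so (i) next.
Next only (iv) has its prerequisites met → (iv).
Next only (iii) has its prerequisites met → (iii).
(ii) is the only step now ready → (ii).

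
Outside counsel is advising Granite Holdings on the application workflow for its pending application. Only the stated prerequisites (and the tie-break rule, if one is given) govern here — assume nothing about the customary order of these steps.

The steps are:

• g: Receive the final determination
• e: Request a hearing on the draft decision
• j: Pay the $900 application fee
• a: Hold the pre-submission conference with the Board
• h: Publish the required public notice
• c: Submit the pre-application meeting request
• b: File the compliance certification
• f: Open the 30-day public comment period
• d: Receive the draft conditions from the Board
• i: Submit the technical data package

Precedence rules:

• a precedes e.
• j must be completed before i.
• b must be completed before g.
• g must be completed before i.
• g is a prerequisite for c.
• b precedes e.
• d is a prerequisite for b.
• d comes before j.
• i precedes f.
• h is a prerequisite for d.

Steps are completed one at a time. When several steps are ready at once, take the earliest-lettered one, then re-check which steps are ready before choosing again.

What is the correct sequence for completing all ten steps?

a and h have no prerequisites; a has the earlier label, so a is first.
That leaves h as the only ready step → h.
Next only d has its prerequisites met → d.
Ready: b and j. b has the earlier label → b.
e and g now also ready, so the ready set is {e, g, j}; e has the earlier label → e.
g and j are both available; g has the earlier label → g.
c now also ready, so the ready set is {c, j}; c has the earlier label → c.
j needed d, now all done → j.
i needed g and j, now all done → i.
f needed i, now all done → f.

a, h, d, b, e, g, c, j, i, f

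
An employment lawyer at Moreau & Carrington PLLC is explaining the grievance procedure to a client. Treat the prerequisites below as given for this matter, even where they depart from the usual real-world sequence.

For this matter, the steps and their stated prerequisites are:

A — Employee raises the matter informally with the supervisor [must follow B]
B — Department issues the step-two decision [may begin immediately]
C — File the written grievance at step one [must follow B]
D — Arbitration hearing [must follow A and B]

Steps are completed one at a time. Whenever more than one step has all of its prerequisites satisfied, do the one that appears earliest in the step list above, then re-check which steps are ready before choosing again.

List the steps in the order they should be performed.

B, A, C, D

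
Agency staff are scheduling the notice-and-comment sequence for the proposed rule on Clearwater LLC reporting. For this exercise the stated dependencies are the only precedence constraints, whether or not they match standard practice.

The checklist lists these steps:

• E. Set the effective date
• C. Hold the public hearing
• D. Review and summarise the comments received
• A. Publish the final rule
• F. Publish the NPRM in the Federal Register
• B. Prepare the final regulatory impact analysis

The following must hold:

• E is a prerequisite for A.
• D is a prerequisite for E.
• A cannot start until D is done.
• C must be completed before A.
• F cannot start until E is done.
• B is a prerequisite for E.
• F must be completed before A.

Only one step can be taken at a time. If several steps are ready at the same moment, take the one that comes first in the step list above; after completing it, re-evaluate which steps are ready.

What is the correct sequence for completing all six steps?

Nothing is required for C, D and B. C is listed earlier → C first.
Ready: D and B. D is listed earlier → D.
B is the only step now ready → B.
E is the only step now ready → E.
F needed E, now all done → F.
Next only A has its prerequisites met → A.

C → D → B → E → F → A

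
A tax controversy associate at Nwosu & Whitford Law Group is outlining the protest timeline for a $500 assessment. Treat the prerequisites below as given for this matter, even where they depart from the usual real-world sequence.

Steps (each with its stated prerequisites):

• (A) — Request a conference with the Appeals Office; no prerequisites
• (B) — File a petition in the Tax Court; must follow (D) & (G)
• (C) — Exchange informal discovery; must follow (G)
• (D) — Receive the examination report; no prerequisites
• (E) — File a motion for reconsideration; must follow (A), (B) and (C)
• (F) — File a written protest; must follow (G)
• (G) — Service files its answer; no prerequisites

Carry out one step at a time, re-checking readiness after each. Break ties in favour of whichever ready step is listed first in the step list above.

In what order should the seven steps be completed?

Nothing is required for (A), (D) and (G). (A) is listed earlier → (A) first.
Now (D) and (G) have their prerequisites met. (D) is listed earlier, so (D) next.
That leaves (G) as the only ready step → (G).
Now (B), (C) and (F) have their prerequisites met. (B) is listed earlier, so (B) next.
Now (C) and (F) have their prerequisites met. (C) is listed earlier, so (C) next.
(E) now also ready, so the ready set is {(E), (F)}; (E) is listed earlier → (E).
(F) is the only step now ready → (F).

(A) (D) (G) (B) (C) (E) (F)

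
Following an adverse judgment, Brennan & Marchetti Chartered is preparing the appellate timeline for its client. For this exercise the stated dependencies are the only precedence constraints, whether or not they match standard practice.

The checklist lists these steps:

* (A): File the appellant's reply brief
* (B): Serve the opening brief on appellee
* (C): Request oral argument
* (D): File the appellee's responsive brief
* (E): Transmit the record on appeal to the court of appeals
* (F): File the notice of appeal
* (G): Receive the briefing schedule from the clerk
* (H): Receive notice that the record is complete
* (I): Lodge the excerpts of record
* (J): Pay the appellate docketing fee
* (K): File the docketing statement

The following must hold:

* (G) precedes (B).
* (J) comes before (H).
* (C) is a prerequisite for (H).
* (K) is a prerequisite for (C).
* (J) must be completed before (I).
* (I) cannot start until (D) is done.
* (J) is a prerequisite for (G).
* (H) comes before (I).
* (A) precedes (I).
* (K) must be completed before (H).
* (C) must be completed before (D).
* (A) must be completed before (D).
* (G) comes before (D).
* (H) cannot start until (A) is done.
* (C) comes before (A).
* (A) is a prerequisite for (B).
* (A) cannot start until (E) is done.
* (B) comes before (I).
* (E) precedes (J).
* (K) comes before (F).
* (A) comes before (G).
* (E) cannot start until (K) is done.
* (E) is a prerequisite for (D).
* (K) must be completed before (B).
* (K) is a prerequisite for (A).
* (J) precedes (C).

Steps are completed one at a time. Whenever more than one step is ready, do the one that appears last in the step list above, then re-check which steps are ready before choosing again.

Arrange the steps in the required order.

(K) has no prerequisites → (K) first.
Ready: (F) and (E). (F) is listed later → (F).
(E) needed (K), now all done → (E).
(J) is the only step now ready → (J).
Next only (C) has its prerequisites met → (C).
(A) needed (K), (E) and (C), now all done → (A).
Ready: (H) and (G). (H) is listed later → (H).
Next only (G) has its prerequisites met → (G).
Ready: (D) and (B). (D) is listed later → (D).
(B) is the only step now ready → (B).
(I) is the only step now ready → (I).

(K) → (F) → (E) → (J) → (C) → (A) → (H) → (G) → (D) → (B) → (I)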